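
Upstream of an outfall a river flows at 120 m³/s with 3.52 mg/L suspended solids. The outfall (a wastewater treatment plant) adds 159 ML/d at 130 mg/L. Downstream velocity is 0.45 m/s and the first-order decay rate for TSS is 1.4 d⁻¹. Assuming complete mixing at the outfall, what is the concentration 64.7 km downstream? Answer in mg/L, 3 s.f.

159 ML/d = 1.84 m³/s.
After complete mixing, C₀ = (1.84·130 + 120·3.52) / 121.8 = 5.43 mg/L.
Travel time t = 6.47e+04 m / 0.45 m/s = 1.438e+05 s = 1.664 d.
C = 5.43·exp(−1.4·1.664) = 5.43·0.09732 = 0.5285 mg/L.

0.528 mg/L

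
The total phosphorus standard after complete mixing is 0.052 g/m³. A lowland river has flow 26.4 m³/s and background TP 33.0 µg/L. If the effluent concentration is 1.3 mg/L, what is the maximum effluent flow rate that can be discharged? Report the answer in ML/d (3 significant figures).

33.0 µg/L = 0.033 mg/L.
Mass balance at complete mixing: C_std·(Q_w + Q_r) = Q_w·C_e + Q_r·C_b.
Rearranging, Q_w = Q_r·(C_std − C_b)/(C_e − C_std) = 26.4·(0.052 − 0.033) / (1.3 − 0.052) = 0.4019 m³/s.
= 34.73 ML/d.

34.7 ML/d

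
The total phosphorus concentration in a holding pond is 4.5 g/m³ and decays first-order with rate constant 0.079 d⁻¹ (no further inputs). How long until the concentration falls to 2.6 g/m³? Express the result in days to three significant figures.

6.94 d

t = ln(C₀/C)/k = ln(4.5/2.6)/0.079 = 0.5486/0.079 = 6.944 d.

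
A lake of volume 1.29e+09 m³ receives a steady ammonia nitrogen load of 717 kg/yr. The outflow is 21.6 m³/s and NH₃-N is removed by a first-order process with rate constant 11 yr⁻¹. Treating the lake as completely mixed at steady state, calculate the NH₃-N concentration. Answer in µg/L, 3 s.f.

0.0482 µg/L

Outflow Q = 21.6 m³/s × 3.156e+07 s/yr = 6.816e+08 m³/yr.
Steady-state CSTR mass balance: W = Q·C + k·V·C, so C = W/(Q + kV).
Q + kV = 6.816e+08 + 11·1.29e+09 = 1.487e+10 m³/yr.
C = 717/1.487e+10 = 4.821e-08 kg/m³ = 4.821e-05 mg/L = 0.04821 µg/L.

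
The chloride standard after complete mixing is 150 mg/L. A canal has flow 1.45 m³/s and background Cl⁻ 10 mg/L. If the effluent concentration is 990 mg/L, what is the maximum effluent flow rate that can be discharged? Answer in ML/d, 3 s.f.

Mass balance at complete mixing: C_std·(Q_w + Q_r) = Q_w·C_e + Q_r·C_b.
Rearranging, Q_w = Q_r·(C_std − C_b)/(C_e − C_std) = 1.45·(150 − 10) / (990 − 150) = 0.2417 m³/s.
= 20.88 ML/d.

20.9 ML/d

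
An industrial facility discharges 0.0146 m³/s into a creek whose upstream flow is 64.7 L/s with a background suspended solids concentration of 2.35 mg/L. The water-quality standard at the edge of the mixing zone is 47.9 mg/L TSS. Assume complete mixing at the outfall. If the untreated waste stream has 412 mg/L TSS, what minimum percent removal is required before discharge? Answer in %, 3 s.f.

64.7 L/s = 0.0647 m³/s.
Mass balance: 47.9·0.0793 = 0.0146·Cₑ + 0.0647·2.35.
Cₑ = (3.798 − 0.152) / 0.0146 = 249.8 mg/L.
Required removal = 1 − 249.8/412 = 39.38 %.

39.4 %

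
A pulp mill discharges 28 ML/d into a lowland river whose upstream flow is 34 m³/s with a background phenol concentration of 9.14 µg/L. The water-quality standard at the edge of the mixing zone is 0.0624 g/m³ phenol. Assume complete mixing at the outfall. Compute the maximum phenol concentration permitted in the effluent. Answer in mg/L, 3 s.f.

5.65 mg/L

28 ML/d = 0.3241 m³/s.
9.14 µg/L = 0.00914 mg/L.
Mass balance: 0.0624·34.32 = 0.3241·Cₑ + 34·0.00914.
Cₑ = (2.142 − 0.3108) / 0.3241 = 5.65 mg/L.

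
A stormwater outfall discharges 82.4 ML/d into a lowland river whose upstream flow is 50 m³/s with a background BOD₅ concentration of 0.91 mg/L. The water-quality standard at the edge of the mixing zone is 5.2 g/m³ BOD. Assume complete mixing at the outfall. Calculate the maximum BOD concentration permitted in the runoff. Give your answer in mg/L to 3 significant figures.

230 mg/L

82.4 ML/d = 0.9537 m³/s.
Mass balance: 5.2·50.95 = 0.9537·Cₑ + 50·0.91.
Cₑ = (265 − 45.5) / 0.9537 = 230.1 mg/L.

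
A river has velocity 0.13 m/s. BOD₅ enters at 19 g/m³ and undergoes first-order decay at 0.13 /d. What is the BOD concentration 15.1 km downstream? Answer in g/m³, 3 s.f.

Travel time t = 15.1 km / 0.13 m/s = 1.51e+04/0.13 = 1.162e+05 s = 1.344 d.
First-order decay: C = 19·exp(−0.13·1.344) = 19·0.8397 = 15.95 g/m³.

16.0 g/m³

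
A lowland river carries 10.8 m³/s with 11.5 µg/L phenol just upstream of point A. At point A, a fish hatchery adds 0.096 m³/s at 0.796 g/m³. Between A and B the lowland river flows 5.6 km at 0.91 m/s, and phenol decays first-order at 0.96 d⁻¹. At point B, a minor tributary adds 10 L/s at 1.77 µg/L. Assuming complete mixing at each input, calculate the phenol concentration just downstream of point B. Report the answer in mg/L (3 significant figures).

11.5 µg/L = 0.0115 mg/L.
After input A: C = (10.8·0.0115 + 0.096·0.796) / 10.9 = 0.01841 mg/L.
Over the 5.6 km reach to input B (t = 6154 s = 0.07123 d), decay gives C = 0.01841·exp(−0.96·0.07123) = 0.0172 mg/L.
10 L/s = 0.01 m³/s.
1.77 µg/L = 0.00177 mg/L.
After input B: C = (10.9·0.0172 + 0.01·0.00177) / 10.91 = 0.01718 mg/L.

0.0172 mg/L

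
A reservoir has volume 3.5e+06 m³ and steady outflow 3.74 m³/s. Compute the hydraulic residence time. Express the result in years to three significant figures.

Q = 3.74 m³/s × 3.156e+07 s/yr = 1.18e+08 m³/yr.
Hydraulic residence time τ = V/Q = 3.5e+06/1.18e+08 = 0.02965 yr.

0.0297 yr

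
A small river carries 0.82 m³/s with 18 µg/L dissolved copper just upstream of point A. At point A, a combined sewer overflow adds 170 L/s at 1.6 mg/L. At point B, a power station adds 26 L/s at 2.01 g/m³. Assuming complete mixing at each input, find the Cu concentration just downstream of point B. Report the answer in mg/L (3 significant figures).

0.334 mg/L

18 µg/L = 0.018 mg/L.
170 L/s = 0.17 m³/s.
After input A: C = (0.82·0.018 + 0.17·1.6) / 0.99 = 0.2897 mg/L.
26 L/s = 0.026 m³/s.
After input B: C = (0.99·0.2897 + 0.026·2.01) / 1.016 = 0.3337 mg/L.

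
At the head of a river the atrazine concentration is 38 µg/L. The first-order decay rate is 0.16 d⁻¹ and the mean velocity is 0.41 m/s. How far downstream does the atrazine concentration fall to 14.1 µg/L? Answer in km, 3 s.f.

219 km

From C = C₀·e^(−kt), t = ln(C₀/C)/k = ln(38/14.1)/0.16 = 0.9914/0.16 = 6.196 d.
Distance = v·t = 0.41 m/s × 5.354e+05 s = 2.195e+05 m = 219.5 km.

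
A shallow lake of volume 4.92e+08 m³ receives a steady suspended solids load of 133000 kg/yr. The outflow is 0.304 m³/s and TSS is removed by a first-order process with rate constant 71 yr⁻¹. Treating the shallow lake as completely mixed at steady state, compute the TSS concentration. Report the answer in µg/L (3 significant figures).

Outflow Q = 0.304 m³/s × 3.156e+07 s/yr = 9.594e+06 m³/yr.
Steady-state CSTR mass balance: W = Q·C + k·V·C, so C = W/(Q + kV).
Q + kV = 9.594e+06 + 71·4.92e+08 = 3.494e+10 m³/yr.
C = 133000/3.494e+10 = 3.806e-06 kg/m³ = 0.003806 mg/L = 3.806 µg/L.

3.81 µg/L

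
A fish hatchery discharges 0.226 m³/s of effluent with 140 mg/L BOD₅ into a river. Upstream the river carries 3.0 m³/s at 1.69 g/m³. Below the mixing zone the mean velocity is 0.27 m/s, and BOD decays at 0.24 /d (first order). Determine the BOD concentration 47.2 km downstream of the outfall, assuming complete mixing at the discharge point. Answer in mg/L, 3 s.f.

After complete mixing, C₀ = (0.226·140 + 3·1.69) / 3.226 = 11.38 mg/L.
Travel time t = 4.72e+04 m / 0.27 m/s = 1.748e+05 s = 2.023 d.
C = 11.38·exp(−0.24·2.023) = 11.38·0.6153 = 7.002 mg/L.

7.00 mg/L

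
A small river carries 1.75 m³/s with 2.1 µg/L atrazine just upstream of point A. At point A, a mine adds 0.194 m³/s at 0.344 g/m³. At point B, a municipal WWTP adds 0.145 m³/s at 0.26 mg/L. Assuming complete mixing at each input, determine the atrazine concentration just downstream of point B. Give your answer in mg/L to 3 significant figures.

0.0518 mg/L

2.1 µg/L = 0.0021 mg/L.
After input A: C = (1.75·0.0021 + 0.194·0.344) / 1.944 = 0.03622 mg/L.
After input B: C = (1.944·0.03622 + 0.145·0.26) / 2.089 = 0.05175 mg/L.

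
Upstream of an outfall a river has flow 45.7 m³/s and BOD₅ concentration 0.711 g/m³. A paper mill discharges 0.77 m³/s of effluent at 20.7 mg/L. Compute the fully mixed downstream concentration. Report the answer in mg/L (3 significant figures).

1.04 mg/L

By mass balance at complete mixing, C = (0.77·20.7 + 45.7·0.711) / (0.77 + 45.7) = 48.43/46.47 = 1.042 mg/L.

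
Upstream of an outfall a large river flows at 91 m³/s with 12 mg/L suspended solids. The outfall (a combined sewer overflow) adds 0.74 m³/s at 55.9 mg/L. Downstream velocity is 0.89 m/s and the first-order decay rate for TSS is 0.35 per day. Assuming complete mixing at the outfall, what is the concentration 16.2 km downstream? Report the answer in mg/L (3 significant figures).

After complete mixing, C₀ = (0.74·55.9 + 91·12) / 91.74 = 12.35 mg/L.
Travel time t = 1.62e+04 m / 0.89 m/s = 1.82e+04 s = 0.2107 d.
C = 12.35·exp(−0.35·0.2107) = 12.35·0.9289 = 11.48 mg/L.

11.5 mg/L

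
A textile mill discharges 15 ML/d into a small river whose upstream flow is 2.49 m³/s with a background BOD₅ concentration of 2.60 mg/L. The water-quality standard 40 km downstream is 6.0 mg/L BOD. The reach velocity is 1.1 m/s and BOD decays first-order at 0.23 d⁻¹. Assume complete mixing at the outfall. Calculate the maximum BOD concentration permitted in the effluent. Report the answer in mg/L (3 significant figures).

15 ML/d = 0.1736 m³/s.
Travel time to the compliance point: t = 4e+04/1.1 = 3.636e+04 s = 0.4209 d; decay factor exp(−0.23·0.4209) = 0.9077.
So the concentration just after mixing may be at most 6/0.9077 = 6.61 mg/L.
Mass balance: 6.61·2.664 = 0.1736·Cₑ + 2.49·2.6.
Cₑ = (17.61 − 6.474) / 0.1736 = 64.12 mg/L.

64.1 mg/L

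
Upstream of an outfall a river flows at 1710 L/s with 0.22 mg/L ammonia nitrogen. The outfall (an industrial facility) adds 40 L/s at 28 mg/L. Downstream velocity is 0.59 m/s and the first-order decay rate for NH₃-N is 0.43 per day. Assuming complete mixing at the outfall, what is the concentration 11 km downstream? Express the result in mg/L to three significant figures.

0.779 mg/L

40 L/s = 0.04 m³/s.
1710 L/s = 1.71 m³/s.
After complete mixing, C₀ = (0.04·28 + 1.71·0.22) / 1.75 = 0.855 mg/L.
Travel time t = 1.1e+04 m / 0.59 m/s = 1.864e+04 s = 0.2158 d.
C = 0.855·exp(−0.43·0.2158) = 0.855·0.9114 = 0.7792 mg/L.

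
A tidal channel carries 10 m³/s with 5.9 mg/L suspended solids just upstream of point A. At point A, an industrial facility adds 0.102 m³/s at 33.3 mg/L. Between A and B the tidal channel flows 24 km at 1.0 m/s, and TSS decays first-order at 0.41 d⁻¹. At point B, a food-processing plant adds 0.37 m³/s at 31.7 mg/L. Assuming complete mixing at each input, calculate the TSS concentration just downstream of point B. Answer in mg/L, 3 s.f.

6.44 mg/L

After input A: C = (10·5.9 + 0.102·33.3) / 10.1 = 6.177 mg/L.
Over the 24 km reach to input B (t = 2.4e+04 s = 0.2778 d), decay gives C = 6.177·exp(−0.41·0.2778) = 5.512 mg/L.
After input B: C = (10.1·5.512 + 0.37·31.7) / 10.47 = 6.437 mg/L.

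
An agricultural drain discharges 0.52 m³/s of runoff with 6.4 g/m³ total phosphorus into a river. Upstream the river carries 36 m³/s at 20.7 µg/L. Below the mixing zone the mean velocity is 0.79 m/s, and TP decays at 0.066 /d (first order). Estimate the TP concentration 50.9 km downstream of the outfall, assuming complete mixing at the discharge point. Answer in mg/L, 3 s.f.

20.7 µg/L = 0.0207 mg/L.
After complete mixing, C₀ = (0.52·6.4 + 36·0.0207) / 36.52 = 0.1115 mg/L.
Travel time t = 5.09e+04 m / 0.79 m/s = 6.443e+04 s = 0.7457 d.
C = 0.1115·exp(−0.066·0.7457) = 0.1115·0.952 = 0.1062 mg/L.

0.106 mg/L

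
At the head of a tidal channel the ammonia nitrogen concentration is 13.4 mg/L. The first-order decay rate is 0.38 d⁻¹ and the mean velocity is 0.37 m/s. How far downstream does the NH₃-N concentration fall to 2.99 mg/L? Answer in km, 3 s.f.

126 km

From C = C₀·e^(−kt), t = ln(C₀/C)/k = ln(13.4/2.99)/0.38 = 1.5/0.38 = 3.947 d.
Distance = v·t = 0.37 m/s × 3.41e+05 s = 1.262e+05 m = 126.2 km.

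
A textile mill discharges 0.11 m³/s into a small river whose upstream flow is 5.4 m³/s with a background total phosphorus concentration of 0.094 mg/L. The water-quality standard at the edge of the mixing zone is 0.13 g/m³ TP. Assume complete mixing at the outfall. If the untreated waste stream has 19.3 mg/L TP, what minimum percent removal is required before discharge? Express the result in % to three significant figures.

Mass balance: 0.13·5.51 = 0.11·Cₑ + 5.4·0.094.
Cₑ = (0.7163 − 0.5076) / 0.11 = 1.897 mg/L.
Required removal = 1 − 1.897/19.3 = 90.17 %.

90.2 %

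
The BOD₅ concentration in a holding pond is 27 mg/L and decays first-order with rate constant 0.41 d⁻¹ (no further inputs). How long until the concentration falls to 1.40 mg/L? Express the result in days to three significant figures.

t = ln(C₀/C)/k = ln(27/1.40)/0.41 = 2.959/0.41 = 7.218 d.

7.22 d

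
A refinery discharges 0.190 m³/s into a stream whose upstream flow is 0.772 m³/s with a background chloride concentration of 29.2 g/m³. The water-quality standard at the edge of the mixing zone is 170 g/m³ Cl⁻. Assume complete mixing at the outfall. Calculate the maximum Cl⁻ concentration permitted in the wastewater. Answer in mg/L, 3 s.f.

Mass balance: 170·0.962 = 0.19·Cₑ + 0.772·29.2.
Cₑ = (163.5 − 22.54) / 0.19 = 742.1 mg/L.

742 mg/L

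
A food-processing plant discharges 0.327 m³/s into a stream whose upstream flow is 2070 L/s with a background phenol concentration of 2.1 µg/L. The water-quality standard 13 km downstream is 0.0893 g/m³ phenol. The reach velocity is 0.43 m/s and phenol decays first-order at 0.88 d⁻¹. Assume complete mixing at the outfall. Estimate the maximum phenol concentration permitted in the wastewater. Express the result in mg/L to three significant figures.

0.877 mg/L

2070 L/s = 2.07 m³/s.
2.1 µg/L = 0.0021 mg/L.
Travel time to the compliance point: t = 1.3e+04/0.43 = 3.023e+04 s = 0.3499 d; decay factor exp(−0.88·0.3499) = 0.735.
So the concentration just after mixing may be at most 0.0893/0.735 = 0.1215 mg/L.
Mass balance: 0.1215·2.397 = 0.327·Cₑ + 2.07·0.0021.
Cₑ = (0.2912 − 0.004347) / 0.327 = 0.8773 mg/L.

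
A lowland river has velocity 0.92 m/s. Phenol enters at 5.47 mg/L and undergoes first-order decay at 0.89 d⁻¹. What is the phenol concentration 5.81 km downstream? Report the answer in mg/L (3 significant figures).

5.13 mg/L

Travel time t = 5.81 km / 0.92 m/s = 5810/0.92 = 6315 s = 0.07309 d.
First-order decay: C = 5.47·exp(−0.89·0.07309) = 5.47·0.937 = 5.125 mg/L.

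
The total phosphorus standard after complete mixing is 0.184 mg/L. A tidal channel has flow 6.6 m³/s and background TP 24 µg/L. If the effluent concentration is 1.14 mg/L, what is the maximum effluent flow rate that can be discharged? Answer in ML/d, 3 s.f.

24 µg/L = 0.024 mg/L.
Mass balance at complete mixing: C_std·(Q_w + Q_r) = Q_w·C_e + Q_r·C_b.
Rearranging, Q_w = Q_r·(C_std − C_b)/(C_e − C_std) = 6.6·(0.184 − 0.024) / (1.14 − 0.184) = 1.105 m³/s.
= 95.44 ML/d.

95.4 ML/d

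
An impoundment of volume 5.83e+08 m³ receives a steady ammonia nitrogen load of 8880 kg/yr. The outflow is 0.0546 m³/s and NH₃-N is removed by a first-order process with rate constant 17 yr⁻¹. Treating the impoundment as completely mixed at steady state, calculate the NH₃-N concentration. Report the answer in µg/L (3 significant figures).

0.896 µg/L

Outflow Q = 0.0546 m³/s × 3.156e+07 s/yr = 1.723e+06 m³/yr.
Steady-state CSTR mass balance: W = Q·C + k·V·C, so C = W/(Q + kV).
Q + kV = 1.723e+06 + 17·5.83e+08 = 9.913e+09 m³/yr.
C = 8880/9.913e+09 = 8.958e-07 kg/m³ = 0.0008958 mg/L = 0.8958 µg/L.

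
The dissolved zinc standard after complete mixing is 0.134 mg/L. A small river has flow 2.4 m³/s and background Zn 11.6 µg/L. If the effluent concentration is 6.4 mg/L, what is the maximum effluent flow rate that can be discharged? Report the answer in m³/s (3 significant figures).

11.6 µg/L = 0.0116 mg/L.
Mass balance at complete mixing: C_std·(Q_w + Q_r) = Q_w·C_e + Q_r·C_b.
Rearranging, Q_w = Q_r·(C_std − C_b)/(C_e − C_std) = 2.4·(0.134 − 0.0116) / (6.4 − 0.134) = 0.04688 m³/s.

0.0469 m³/s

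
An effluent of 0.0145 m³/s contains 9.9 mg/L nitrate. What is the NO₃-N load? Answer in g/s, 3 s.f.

Mass flux = Q·C = 0.0145 m³/s × 9.9 g/m³ = 0.1436 g/s.

0.144 g/s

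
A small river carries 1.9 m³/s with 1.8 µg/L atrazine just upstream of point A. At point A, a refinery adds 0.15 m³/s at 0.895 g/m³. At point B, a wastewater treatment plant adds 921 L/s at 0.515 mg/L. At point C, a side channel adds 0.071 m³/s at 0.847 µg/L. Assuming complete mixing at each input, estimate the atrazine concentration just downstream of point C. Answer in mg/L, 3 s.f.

1.8 µg/L = 0.0018 mg/L.
After input A: C = (1.9·0.0018 + 0.15·0.895) / 2.05 = 0.06716 mg/L.
921 L/s = 0.921 m³/s.
After input B: C = (2.05·0.06716 + 0.921·0.515) / 2.971 = 0.206 mg/L.
0.847 µg/L = 0.000847 mg/L.
After input C: C = (2.971·0.206 + 0.071·0.000847) / 3.042 = 0.2012 mg/L.

0.201 mg/L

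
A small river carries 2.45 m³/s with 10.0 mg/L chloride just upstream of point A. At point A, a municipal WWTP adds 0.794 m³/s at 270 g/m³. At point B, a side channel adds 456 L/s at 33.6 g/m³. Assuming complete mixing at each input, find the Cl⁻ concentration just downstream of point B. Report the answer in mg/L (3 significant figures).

After input A: C = (2.45·10 + 0.794·270) / 3.244 = 73.64 mg/L.
456 L/s = 0.456 m³/s.
After input B: C = (3.244·73.64 + 0.456·33.6) / 3.7 = 68.7 mg/L.

68.7 mg/L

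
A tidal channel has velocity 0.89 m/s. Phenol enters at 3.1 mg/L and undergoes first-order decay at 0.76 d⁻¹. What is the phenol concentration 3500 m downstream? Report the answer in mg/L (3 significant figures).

2.99 mg/L

Travel time t = 3500 m / 0.89 m/s = 3500/0.89 = 3933 s = 0.04552 d.
First-order decay: C = 3.1·exp(−0.76·0.04552) = 3.1·0.966 = 2.995 mg/L.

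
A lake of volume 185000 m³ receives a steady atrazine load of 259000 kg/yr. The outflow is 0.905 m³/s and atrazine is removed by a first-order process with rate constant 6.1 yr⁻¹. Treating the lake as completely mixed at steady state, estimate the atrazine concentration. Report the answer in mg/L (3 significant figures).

8.72 mg/L

Outflow Q = 0.905 m³/s × 3.156e+07 s/yr = 2.856e+07 m³/yr.
Steady-state CSTR mass balance: W = Q·C + k·V·C, so C = W/(Q + kV).
Q + kV = 2.856e+07 + 6.1·185000 = 2.969e+07 m³/yr.
C = 259000/2.969e+07 = 0.008724 kg/m³ = 8.724 mg/L.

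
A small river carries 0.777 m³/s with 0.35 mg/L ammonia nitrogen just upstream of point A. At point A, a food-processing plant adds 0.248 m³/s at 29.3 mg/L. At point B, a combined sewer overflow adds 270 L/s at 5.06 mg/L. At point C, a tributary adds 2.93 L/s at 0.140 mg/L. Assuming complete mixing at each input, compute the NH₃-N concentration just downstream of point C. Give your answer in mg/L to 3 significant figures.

After input A: C = (0.777·0.35 + 0.248·29.3) / 1.025 = 7.354 mg/L.
270 L/s = 0.27 m³/s.
After input B: C = (1.025·7.354 + 0.27·5.06) / 1.295 = 6.876 mg/L.
2.93 L/s = 0.00293 m³/s.
After input C: C = (1.295·6.876 + 0.00293·0.14) / 1.298 = 6.861 mg/L.

6.86 mg/L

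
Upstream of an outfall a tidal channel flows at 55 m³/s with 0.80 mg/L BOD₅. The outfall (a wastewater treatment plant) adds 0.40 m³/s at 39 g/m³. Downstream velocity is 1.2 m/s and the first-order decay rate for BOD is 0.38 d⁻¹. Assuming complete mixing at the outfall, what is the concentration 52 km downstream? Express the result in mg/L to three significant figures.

After complete mixing, C₀ = (0.4·39 + 55·0.8) / 55.4 = 1.076 mg/L.
Travel time t = 5.2e+04 m / 1.2 m/s = 4.333e+04 s = 0.5015 d.
C = 1.076·exp(−0.38·0.5015) = 1.076·0.8265 = 0.8891 mg/L.

0.889 mg/L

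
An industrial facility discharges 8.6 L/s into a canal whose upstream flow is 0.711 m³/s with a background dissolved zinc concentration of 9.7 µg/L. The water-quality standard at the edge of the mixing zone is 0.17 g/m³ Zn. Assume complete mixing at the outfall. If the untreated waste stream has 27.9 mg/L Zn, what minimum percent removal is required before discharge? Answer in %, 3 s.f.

51.9 %

8.6 L/s = 0.0086 m³/s.
9.7 µg/L = 0.0097 mg/L.
Mass balance: 0.17·0.7196 = 0.0086·Cₑ + 0.711·0.0097.
Cₑ = (0.1223 − 0.006897) / 0.0086 = 13.42 mg/L.
Required removal = 1 − 13.42/27.9 = 51.89 %.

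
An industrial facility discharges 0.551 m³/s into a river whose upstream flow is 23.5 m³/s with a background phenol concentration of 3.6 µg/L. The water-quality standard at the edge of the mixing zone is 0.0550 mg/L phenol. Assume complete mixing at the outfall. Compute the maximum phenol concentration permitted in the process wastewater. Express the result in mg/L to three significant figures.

2.25 mg/L

3.6 µg/L = 0.0036 mg/L.
Mass balance: 0.055·24.05 = 0.551·Cₑ + 23.5·0.0036.
Cₑ = (1.323 − 0.0846) / 0.551 = 2.247 mg/L.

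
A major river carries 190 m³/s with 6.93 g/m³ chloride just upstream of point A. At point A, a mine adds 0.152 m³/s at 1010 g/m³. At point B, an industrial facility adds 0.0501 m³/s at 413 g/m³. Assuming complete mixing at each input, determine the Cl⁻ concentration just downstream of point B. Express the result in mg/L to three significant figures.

7.84 mg/L

After input A: C = (190·6.93 + 0.152·1010) / 190.2 = 7.732 mg/L.
After input B: C = (190.2·7.732 + 0.0501·413) / 190.2 = 7.839 mg/L.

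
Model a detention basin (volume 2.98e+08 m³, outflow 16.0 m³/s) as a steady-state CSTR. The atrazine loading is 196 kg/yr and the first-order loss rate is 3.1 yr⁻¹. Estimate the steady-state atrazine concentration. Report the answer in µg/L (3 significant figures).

0.137 µg/L

Outflow Q = 16.0 m³/s × 3.156e+07 s/yr = 5.049e+08 m³/yr.
Steady-state CSTR mass balance: W = Q·C + k·V·C, so C = W/(Q + kV).
Q + kV = 5.049e+08 + 3.1·2.98e+08 = 1.429e+09 m³/yr.
C = 196/1.429e+09 = 1.372e-07 kg/m³ = 0.0001372 mg/L = 0.1372 µg/L.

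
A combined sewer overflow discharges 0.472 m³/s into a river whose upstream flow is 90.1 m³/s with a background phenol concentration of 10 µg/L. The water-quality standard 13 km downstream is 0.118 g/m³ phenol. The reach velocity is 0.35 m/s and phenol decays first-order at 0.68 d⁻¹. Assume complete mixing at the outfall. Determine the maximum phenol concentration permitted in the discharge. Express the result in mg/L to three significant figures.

10 µg/L = 0.01 mg/L.
Travel time to the compliance point: t = 1.3e+04/0.35 = 3.714e+04 s = 0.4299 d; decay factor exp(−0.68·0.4299) = 0.7465.
So the concentration just after mixing may be at most 0.118/0.7465 = 0.1581 mg/L.
Mass balance: 0.1581·90.57 = 0.472·Cₑ + 90.1·0.01.
Cₑ = (14.32 − 0.901) / 0.472 = 28.42 mg/L.

28.4 mg/L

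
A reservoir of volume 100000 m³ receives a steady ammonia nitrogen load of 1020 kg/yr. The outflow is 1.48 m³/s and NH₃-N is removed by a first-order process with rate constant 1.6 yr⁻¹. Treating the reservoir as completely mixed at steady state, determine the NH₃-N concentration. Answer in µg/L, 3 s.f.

21.8 µg/L

Outflow Q = 1.48 m³/s × 3.156e+07 s/yr = 4.671e+07 m³/yr.
Steady-state CSTR mass balance: W = Q·C + k·V·C, so C = W/(Q + kV).
Q + kV = 4.671e+07 + 1.6·100000 = 4.687e+07 m³/yr.
C = 1020/4.687e+07 = 2.176e-05 kg/m³ = 0.02176 mg/L = 21.76 µg/L.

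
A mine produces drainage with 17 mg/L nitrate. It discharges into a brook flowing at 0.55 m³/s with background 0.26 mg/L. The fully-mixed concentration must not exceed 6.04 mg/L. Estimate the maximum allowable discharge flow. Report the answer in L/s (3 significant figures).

290 L/s

Mass balance at complete mixing: C_std·(Q_w + Q_r) = Q_w·C_e + Q_r·C_b.
Rearranging, Q_w = Q_r·(C_std − C_b)/(C_e − C_std) = 0.55·(6.04 − 0.26) / (17 − 6.04) = 0.2901 m³/s.
= 290.1 L/s.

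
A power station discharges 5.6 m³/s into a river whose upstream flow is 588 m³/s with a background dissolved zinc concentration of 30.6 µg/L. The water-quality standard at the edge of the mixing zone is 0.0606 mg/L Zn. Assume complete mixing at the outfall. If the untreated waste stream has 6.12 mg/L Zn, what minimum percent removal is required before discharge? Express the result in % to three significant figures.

47.5 %

30.6 µg/L = 0.0306 mg/L.
Mass balance: 0.0606·593.6 = 5.6·Cₑ + 588·0.0306.
Cₑ = (35.97 − 17.99) / 5.6 = 3.211 mg/L.
Required removal = 1 − 3.211/6.12 = 47.54 %.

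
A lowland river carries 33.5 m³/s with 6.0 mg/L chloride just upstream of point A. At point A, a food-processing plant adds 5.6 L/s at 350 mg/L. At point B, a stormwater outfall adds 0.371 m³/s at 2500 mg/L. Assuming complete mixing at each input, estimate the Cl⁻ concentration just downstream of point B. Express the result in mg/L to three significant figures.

5.6 L/s = 0.0056 m³/s.
After input A: C = (33.5·6 + 0.0056·350) / 33.51 = 6.057 mg/L.
After input B: C = (33.51·6.057 + 0.371·2500) / 33.88 = 33.37 mg/L.

33.4 mg/L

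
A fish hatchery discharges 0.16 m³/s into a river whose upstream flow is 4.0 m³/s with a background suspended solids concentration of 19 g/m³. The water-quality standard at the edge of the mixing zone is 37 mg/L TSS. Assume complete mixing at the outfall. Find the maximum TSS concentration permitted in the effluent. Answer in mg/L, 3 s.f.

Mass balance: 37·4.16 = 0.16·Cₑ + 4·19.
Cₑ = (153.9 − 76) / 0.16 = 487 mg/L.

487 mg/L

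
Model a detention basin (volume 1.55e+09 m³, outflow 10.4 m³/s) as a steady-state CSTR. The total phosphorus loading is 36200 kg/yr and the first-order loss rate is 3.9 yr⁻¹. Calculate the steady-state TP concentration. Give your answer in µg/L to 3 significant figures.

5.68 µg/L

Outflow Q = 10.4 m³/s × 3.156e+07 s/yr = 3.282e+08 m³/yr.
Steady-state CSTR mass balance: W = Q·C + k·V·C, so C = W/(Q + kV).
Q + kV = 3.282e+08 + 3.9·1.55e+09 = 6.373e+09 m³/yr.
C = 36200/6.373e+09 = 5.68e-06 kg/m³ = 0.00568 mg/L = 5.68 µg/L.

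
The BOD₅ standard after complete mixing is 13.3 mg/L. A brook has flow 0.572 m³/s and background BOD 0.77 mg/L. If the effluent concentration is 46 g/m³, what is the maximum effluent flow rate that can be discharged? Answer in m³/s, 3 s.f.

0.219 m³/s

Mass balance at complete mixing: C_std·(Q_w + Q_r) = Q_w·C_e + Q_r·C_b.
Rearranging, Q_w = Q_r·(C_std − C_b)/(C_e − C_std) = 0.572·(13.3 − 0.77) / (46 − 13.3) = 0.2192 m³/s.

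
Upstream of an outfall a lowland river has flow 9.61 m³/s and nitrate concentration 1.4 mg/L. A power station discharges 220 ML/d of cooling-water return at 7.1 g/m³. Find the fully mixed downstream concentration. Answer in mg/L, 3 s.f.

220 ML/d = 2.546 m³/s.
Conservation of mass across the mixing zone: C = (2.546·7.1 + 9.61·1.4) / (2.546 + 9.61) = 31.53/12.16 = 2.594 mg/L.

2.59 mg/L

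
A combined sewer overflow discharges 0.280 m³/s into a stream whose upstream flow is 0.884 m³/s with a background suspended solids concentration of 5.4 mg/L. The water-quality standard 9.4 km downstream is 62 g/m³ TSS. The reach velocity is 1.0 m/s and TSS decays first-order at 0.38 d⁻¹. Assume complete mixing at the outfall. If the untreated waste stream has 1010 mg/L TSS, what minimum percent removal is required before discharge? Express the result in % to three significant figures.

Travel time to the compliance point: t = 9400/1.0 = 9400 s = 0.1088 d; decay factor exp(−0.38·0.1088) = 0.9595.
So the concentration just after mixing may be at most 62/0.9595 = 64.62 mg/L.
Mass balance: 64.62·1.164 = 0.28·Cₑ + 0.884·5.4.
Cₑ = (75.21 − 4.774) / 0.28 = 251.6 mg/L.
Required removal = 1 − 251.6/1010 = 75.09 %.

75.1 %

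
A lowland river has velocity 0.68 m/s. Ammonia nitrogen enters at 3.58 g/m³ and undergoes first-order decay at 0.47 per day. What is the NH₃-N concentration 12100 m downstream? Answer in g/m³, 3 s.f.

3.25 g/m³

Travel time t = 12100 m / 0.68 m/s = 1.21e+04/0.68 = 1.779e+04 s = 0.206 d.
First-order decay: C = 3.58·exp(−0.47·0.206) = 3.58·0.9077 = 3.25 g/m³.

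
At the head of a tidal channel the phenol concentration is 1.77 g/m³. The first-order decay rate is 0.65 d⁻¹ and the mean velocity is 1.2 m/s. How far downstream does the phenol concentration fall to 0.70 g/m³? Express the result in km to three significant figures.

From C = C₀·e^(−kt), t = ln(C₀/C)/k = ln(1.77/0.70)/0.65 = 0.9277/0.65 = 1.427 d.
Distance = v·t = 1.2 m/s × 1.233e+05 s = 1.48e+05 m = 148 km.

148 km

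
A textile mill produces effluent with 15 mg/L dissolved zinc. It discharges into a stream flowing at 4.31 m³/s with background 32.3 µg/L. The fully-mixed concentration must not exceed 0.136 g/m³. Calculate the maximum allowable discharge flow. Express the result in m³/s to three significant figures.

0.0301 m³/s

32.3 µg/L = 0.0323 mg/L.
Mass balance at complete mixing: C_std·(Q_w + Q_r) = Q_w·C_e + Q_r·C_b.
Rearranging, Q_w = Q_r·(C_std − C_b)/(C_e − C_std) = 4.31·(0.136 − 0.0323) / (15 − 0.136) = 0.03007 m³/s.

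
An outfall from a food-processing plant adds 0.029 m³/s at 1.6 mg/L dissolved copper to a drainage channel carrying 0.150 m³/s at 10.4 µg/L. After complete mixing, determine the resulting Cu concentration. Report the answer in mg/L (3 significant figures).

0.268 mg/L

10.4 µg/L = 0.0104 mg/L.
Flow-weighted mixing gives C = (0.029·1.6 + 0.15·0.0104) / (0.029 + 0.15) = 0.04796/0.179 = 0.2679 mg/L.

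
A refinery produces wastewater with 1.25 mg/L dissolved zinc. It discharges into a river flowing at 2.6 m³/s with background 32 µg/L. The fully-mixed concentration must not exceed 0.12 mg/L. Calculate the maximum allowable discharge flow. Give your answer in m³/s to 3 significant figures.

0.202 m³/s

32 µg/L = 0.032 mg/L.
Mass balance at complete mixing: C_std·(Q_w + Q_r) = Q_w·C_e + Q_r·C_b.
Rearranging, Q_w = Q_r·(C_std − C_b)/(C_e − C_std) = 2.6·(0.12 − 0.032) / (1.25 − 0.12) = 0.2025 m³/s.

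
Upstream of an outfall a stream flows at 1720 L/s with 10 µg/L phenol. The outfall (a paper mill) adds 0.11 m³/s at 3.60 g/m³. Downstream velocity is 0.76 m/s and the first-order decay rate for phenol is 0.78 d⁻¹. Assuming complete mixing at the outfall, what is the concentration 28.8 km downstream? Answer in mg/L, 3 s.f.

0.160 mg/L

1720 L/s = 1.72 m³/s.
10 µg/L = 0.01 mg/L.
After complete mixing, C₀ = (0.11·3.6 + 1.72·0.01) / 1.83 = 0.2258 mg/L.
Travel time t = 2.88e+04 m / 0.76 m/s = 3.789e+04 s = 0.4386 d.
C = 0.2258·exp(−0.78·0.4386) = 0.2258·0.7103 = 0.1604 mg/L.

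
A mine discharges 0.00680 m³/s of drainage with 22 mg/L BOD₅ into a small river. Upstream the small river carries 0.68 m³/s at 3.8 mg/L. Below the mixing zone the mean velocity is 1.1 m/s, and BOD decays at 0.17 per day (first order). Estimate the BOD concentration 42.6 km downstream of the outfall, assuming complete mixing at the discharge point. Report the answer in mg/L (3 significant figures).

3.69 mg/L

After complete mixing, C₀ = (0.0068·22 + 0.68·3.8) / 0.6868 = 3.98 mg/L.
Travel time t = 4.26e+04 m / 1.1 m/s = 3.873e+04 s = 0.4482 d.
C = 3.98·exp(−0.17·0.4482) = 3.98·0.9266 = 3.688 mg/L.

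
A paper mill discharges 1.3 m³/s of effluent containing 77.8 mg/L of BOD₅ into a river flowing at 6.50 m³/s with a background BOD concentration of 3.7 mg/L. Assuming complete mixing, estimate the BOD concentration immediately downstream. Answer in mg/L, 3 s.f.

Conservation of mass across the mixing zone: C = (1.3·77.8 + 6.5·3.7) / (1.3 + 6.5) = 125.2/7.8 = 16.05 mg/L.

16.1 mg/L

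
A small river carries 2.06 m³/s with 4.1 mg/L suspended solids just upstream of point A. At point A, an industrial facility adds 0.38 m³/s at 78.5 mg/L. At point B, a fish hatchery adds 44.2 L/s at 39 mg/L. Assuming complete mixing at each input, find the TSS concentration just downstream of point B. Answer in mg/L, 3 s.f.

After input A: C = (2.06·4.1 + 0.38·78.5) / 2.44 = 15.69 mg/L.
44.2 L/s = 0.0442 m³/s.
After input B: C = (2.44·15.69 + 0.0442·39) / 2.484 = 16.1 mg/L.

16.1 mg/L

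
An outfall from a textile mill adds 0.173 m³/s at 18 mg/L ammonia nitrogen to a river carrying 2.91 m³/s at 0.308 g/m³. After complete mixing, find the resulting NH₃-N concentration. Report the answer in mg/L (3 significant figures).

1.30 mg/L

By mass balance at complete mixing, C = (0.173·18 + 2.91·0.308) / (0.173 + 2.91) = 4.01/3.083 = 1.301 mg/L.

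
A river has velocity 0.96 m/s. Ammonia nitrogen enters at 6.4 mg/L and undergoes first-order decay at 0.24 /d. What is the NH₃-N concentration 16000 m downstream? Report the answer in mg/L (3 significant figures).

Travel time t = 16000 m / 0.96 m/s = 1.6e+04/0.96 = 1.667e+04 s = 0.1929 d.
First-order decay: C = 6.4·exp(−0.24·0.1929) = 6.4·0.9548 = 6.11 mg/L.

6.11 mg/L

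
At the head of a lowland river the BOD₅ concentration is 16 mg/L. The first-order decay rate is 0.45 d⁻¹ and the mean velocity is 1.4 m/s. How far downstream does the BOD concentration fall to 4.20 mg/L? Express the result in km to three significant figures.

360 km

From C = C₀·e^(−kt), t = ln(C₀/C)/k = ln(16/4.20)/0.45 = 1.338/0.45 = 2.972 d.
Distance = v·t = 1.4 m/s × 2.568e+05 s = 3.595e+05 m = 359.5 km.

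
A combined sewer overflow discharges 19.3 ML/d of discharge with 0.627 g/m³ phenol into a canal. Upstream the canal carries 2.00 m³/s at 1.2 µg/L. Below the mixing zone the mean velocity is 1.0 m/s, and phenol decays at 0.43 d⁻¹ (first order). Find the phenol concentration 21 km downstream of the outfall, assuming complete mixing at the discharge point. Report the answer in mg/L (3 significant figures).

19.3 ML/d = 0.2234 m³/s.
1.2 µg/L = 0.0012 mg/L.
After complete mixing, C₀ = (0.2234·0.627 + 2·0.0012) / 2.223 = 0.06407 mg/L.
Travel time t = 2.1e+04 m / 1.0 m/s = 2.1e+04 s = 0.2431 d.
C = 0.06407·exp(−0.43·0.2431) = 0.06407·0.9008 = 0.05771 mg/L.

0.0577 mg/L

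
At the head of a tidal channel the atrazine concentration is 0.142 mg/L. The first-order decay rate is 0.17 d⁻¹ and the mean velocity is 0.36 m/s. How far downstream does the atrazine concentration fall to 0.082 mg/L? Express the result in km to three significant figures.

From C = C₀·e^(−kt), t = ln(C₀/C)/k = ln(0.142/0.082)/0.17 = 0.5491/0.17 = 3.23 d.
Distance = v·t = 0.36 m/s × 2.791e+05 s = 1.005e+05 m = 100.5 km.

100 km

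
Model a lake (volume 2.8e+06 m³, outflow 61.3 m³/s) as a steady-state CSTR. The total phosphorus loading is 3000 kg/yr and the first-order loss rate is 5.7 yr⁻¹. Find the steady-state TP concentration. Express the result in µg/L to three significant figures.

1.54 µg/L

Outflow Q = 61.3 m³/s × 3.156e+07 s/yr = 1.934e+09 m³/yr.
Steady-state CSTR mass balance: W = Q·C + k·V·C, so C = W/(Q + kV).
Q + kV = 1.934e+09 + 5.7·2.8e+06 = 1.95e+09 m³/yr.
C = 3000/1.95e+09 = 1.538e-06 kg/m³ = 0.001538 mg/L = 1.538 µg/L.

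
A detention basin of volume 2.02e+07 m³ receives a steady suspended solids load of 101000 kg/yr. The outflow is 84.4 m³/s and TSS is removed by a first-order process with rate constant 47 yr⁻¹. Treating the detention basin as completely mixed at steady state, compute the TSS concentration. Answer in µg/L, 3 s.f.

Outflow Q = 84.4 m³/s × 3.156e+07 s/yr = 2.663e+09 m³/yr.
Steady-state CSTR mass balance: W = Q·C + k·V·C, so C = W/(Q + kV).
Q + kV = 2.663e+09 + 47·2.02e+07 = 3.613e+09 m³/yr.
C = 101000/3.613e+09 = 2.796e-05 kg/m³ = 0.02796 mg/L = 27.96 µg/L.

28.0 µg/L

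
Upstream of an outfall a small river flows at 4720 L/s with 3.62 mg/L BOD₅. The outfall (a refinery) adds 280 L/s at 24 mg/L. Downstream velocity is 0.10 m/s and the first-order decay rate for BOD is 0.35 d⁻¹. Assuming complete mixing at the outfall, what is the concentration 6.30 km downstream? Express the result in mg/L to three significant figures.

3.69 mg/L

280 L/s = 0.28 m³/s.
4720 L/s = 4.72 m³/s.
After complete mixing, C₀ = (0.28·24 + 4.72·3.62) / 5 = 4.761 mg/L.
Travel time t = 6300 m / 0.10 m/s = 6.3e+04 s = 0.7292 d.
C = 4.761·exp(−0.35·0.7292) = 4.761·0.7748 = 3.689 mg/L.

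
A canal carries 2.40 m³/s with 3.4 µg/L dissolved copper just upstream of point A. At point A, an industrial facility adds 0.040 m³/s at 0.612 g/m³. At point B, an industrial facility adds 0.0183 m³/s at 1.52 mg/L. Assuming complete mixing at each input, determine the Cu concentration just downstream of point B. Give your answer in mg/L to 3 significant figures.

3.4 µg/L = 0.0034 mg/L.
After input A: C = (2.4·0.0034 + 0.04·0.612) / 2.44 = 0.01338 mg/L.
After input B: C = (2.44·0.01338 + 0.0183·1.52) / 2.458 = 0.02459 mg/L.

0.0246 mg/L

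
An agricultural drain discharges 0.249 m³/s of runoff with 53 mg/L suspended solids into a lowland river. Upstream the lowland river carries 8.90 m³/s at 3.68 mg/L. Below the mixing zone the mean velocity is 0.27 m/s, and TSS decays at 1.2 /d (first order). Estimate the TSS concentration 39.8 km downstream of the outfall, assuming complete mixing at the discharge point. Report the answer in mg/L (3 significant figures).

0.648 mg/L

After complete mixing, C₀ = (0.249·53 + 8.9·3.68) / 9.149 = 5.022 mg/L.
Travel time t = 3.98e+04 m / 0.27 m/s = 1.474e+05 s = 1.706 d.
C = 5.022·exp(−1.2·1.706) = 5.022·0.1291 = 0.6483 mg/L.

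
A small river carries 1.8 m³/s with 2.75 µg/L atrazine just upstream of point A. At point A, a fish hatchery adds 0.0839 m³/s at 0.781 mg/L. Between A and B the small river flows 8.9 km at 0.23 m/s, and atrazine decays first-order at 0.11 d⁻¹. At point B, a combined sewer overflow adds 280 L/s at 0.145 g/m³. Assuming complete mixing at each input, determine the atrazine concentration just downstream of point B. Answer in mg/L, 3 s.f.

2.75 µg/L = 0.00275 mg/L.
After input A: C = (1.8·0.00275 + 0.0839·0.781) / 1.884 = 0.03741 mg/L.
Over the 8.9 km reach to input B (t = 3.87e+04 s = 0.4479 d), decay gives C = 0.03741·exp(−0.11·0.4479) = 0.03561 mg/L.
280 L/s = 0.28 m³/s.
After input B: C = (1.884·0.03561 + 0.28·0.145) / 2.164 = 0.04977 mg/L.

0.0498 mg/L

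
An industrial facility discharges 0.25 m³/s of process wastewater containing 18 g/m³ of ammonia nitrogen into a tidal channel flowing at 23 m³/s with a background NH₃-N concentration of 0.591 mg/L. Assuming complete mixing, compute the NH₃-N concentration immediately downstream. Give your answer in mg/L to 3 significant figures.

Flow-weighted mixing gives C = (0.25·18 + 23·0.591) / (0.25 + 23) = 18.09/23.25 = 0.7782 mg/L.

0.778 mg/L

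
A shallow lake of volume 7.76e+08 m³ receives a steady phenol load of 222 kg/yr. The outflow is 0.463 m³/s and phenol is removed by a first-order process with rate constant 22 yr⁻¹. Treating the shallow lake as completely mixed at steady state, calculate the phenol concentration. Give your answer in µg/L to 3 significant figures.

Outflow Q = 0.463 m³/s × 3.156e+07 s/yr = 1.461e+07 m³/yr.
Steady-state CSTR mass balance: W = Q·C + k·V·C, so C = W/(Q + kV).
Q + kV = 1.461e+07 + 22·7.76e+08 = 1.709e+10 m³/yr.
C = 222/1.709e+10 = 1.299e-08 kg/m³ = 1.299e-05 mg/L = 0.01299 µg/L.

0.0130 µg/L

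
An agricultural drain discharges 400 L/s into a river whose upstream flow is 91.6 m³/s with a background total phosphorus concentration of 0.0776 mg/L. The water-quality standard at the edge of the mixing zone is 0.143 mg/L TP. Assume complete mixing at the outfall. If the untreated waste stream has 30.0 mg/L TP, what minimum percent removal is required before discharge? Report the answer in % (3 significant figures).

49.6 %

400 L/s = 0.4 m³/s.
Mass balance: 0.143·92 = 0.4·Cₑ + 91.6·0.0776.
Cₑ = (13.16 − 7.108) / 0.4 = 15.12 mg/L.
Required removal = 1 − 15.12/30.0 = 49.6 %.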